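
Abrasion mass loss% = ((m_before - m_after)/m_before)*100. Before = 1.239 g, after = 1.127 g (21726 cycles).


Formula: Mass loss% = ((m_before - m_after) / m_before) * 100
Step 1: Mass loss = 1.239 - 1.127 = 0.112 g
Step 2: Ratio = 0.112 / 1.239 = 0.0903955
Step 3: Mass loss% = 0.0903955 * 100 = 9.03955% ≈ 9.04%

9.04%


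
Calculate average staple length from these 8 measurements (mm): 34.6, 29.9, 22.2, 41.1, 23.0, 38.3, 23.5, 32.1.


Formula: Mean = sum of lengths / count
Sum = 34.6 + 29.9 + 22.2 + 41.1 + 23.0 + 38.3 + 23.5 + 32.1
Sum = 244.7 mm
Mean = 244.7 / 8 = 30.59 mm

30.59 mm


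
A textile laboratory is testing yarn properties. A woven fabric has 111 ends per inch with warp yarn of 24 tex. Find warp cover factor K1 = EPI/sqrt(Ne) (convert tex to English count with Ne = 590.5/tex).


Formula: K1 = EPI / sqrt(Ne), with Ne = 590.5 / tex_warp
Step 1: Ne = 590.5 / 24 = 24.604
Step 2: sqrt(Ne) = sqrt(24.604) = 4.9602
Step 3: K1 = 111 / 4.9602 = 22.4

22.4


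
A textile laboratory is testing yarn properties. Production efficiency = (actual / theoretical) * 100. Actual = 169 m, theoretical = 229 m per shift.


Formula: Efficiency% = (Actual output / Theoretical output) * 100
Efficiency% = (169 / 229) * 100
Efficiency% = 0.737991 * 100 = 73.7991% ≈ 73.8%

73.8%


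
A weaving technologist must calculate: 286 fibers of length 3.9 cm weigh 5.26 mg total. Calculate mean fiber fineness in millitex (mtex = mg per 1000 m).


Formula: fineness (mtex) = mass (mg) / total length (km) = (mass_mg / total_length_m) * 1000
Step 1: Convert fiber length: 3.9 cm = 0.039 m
Step 2: Total fiber length = 286 * 0.039 = 11.154 m
Step 3: Linear density = 5.26 mg / 11.154 m = 0.4716 mg/m
Step 4: fineness = 0.4716 * 1000 = 471.6 mtex

471.6 mtex


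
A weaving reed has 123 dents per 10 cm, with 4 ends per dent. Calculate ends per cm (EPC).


Formula: EPC = (dents per 10 cm * ends per dent) / 10
Step 1: Total ends per 10 cm = 123 * 4 = 492
Step 2: EPC = 492 / 10 = 49.2 ends/cm

49.2 ends/cm


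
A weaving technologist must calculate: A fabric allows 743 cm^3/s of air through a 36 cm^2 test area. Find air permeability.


Formula: Air Permeability = Airflow / Test Area
AP = 743 cm^3/s / 36 cm^2
AP = 20.6 cm^3/s/cm^2

20.6 cm^3/s/cm^2


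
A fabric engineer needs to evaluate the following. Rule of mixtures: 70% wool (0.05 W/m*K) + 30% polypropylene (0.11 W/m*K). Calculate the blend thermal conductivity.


Formula: Blend property = (fraction_A * property_A) + (fraction_B * property_B)
Step 1: Contribution A = 70/100 * 0.05 W/m*K = 0.035 W/m*K
Step 2: Contribution B = 30/100 * 0.11 W/m*K = 0.033 W/m*K
Step 3: Blend thermal conductivity = 0.035 + 0.033 = 0.068 W/m*K

0.068 W/m*K


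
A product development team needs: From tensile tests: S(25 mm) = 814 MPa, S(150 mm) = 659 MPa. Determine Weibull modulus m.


Formula: m = ln(L1/L2) / ln(S2/S1)
Step 1: ln(L1/L2) = ln(25/150) = -1.79176
Step 2: S2/S1 = 659/814 = 0.80958
Step 3: ln(S2/S1) = ln(0.80958) = -0.21124
Step 4: m = -1.79176 / -0.21124 = 8.48

8.48 (Weibull m)


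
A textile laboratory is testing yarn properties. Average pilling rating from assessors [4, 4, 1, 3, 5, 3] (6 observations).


Formula: Mean = sum / count
Sum = 4 + 4 + 1 + 3 + 5 + 3 = 20
Mean = 20 / 6 = 3.3

3.3


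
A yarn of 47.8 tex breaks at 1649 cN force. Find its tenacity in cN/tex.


Formula: Tenacity = Breaking force / Linear density
Tenacity = 1649 cN / 47.8 tex
Tenacity = 34.50 cN/tex

34.50 cN/tex


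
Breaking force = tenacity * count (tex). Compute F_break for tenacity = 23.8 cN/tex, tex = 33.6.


Formula: Breaking force = Tenacity * Linear density
F = 23.8 cN/tex * 33.6 tex
F = 799.68 cN

799.68 cN


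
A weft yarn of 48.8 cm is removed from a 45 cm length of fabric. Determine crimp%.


Formula: Crimp% = ((L_yarn - L_fabric) / L_fabric) * 100
Step 1: Extension = 48.8 - 45 = 3.8 cm
Step 2: Crimp% = (3.8 / 45) * 100
Step 3: Crimp% = 0.084444 * 100 = 8.4444% ≈ 8.4%

8.4%


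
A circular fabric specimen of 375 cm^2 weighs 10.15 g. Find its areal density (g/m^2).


Formula: GSM = mass_g / area_m2
Step 1: Convert area: 375 cm^2 = 375 / 10000 = 0.0375 m^2
Step 2: GSM = 10.15 g / 0.0375 m^2 = 270.7 g/m^2

270.7 g/m^2


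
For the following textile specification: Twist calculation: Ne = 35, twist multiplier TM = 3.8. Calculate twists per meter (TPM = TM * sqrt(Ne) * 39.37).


Formula: TPM = TM * sqrt(Ne) * 39.37
Step 1: sqrt(Ne) = sqrt(35) = 5.9161
Step 2: TM * sqrt(Ne) = 3.8 * 5.9161 = 22.4812
Step 3: TPM = 22.4812 * 39.37 = 885 twists/m

885 twists/m


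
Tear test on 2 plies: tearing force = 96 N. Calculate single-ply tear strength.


Formula: Per-ply strength = Total force / Number of plies
Per-ply = 96 N / 2
Per-ply = 48 N

48 N


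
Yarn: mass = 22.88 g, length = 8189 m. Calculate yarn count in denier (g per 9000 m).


Formula: den = (mass_g / length_m) * 9000
Substituting: den = (22.88 / 8189) * 9000
Intermediate: 22.88 / 8189 = 0.00279399 g/m
den = 0.00279399 * 9000 = 25.1 denier

25.1 denier


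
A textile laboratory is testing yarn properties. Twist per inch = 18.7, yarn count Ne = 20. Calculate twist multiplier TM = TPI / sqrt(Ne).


Formula: TM = TPI / sqrt(Ne)
Step 1: sqrt(Ne) = sqrt(20) = 4.4721
Step 2: TM = 18.7 / 4.4721 = 4.18

4.18 TM


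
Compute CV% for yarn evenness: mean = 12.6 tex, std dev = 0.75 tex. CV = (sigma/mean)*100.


Formula: CV% = (standard deviation / mean) * 100
Step 1: Ratio = 0.75 / 12.6 = 0.059524
Step 2: CV% = 0.059524 * 100 = 5.9524% ≈ 6.0%

6.0%


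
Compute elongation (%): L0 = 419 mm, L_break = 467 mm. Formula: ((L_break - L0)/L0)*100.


Formula: Elongation (%) = ((L_break - L0) / L0) * 100
Step 1: Extension = 467 - 419 = 48 mm
Step 2: Elongation = (48 / 419) * 100
Step 3: Elongation = 0.114558 * 100 = 11.4558% ≈ 11.5%

11.5%


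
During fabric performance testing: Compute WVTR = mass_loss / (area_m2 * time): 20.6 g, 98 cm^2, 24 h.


Formula: WVTR = mass_loss / (area * time)
Step 1: Convert area: 98 cm^2 = 0.0098 m^2
Step 2: WVTR = 20.6 g / (0.0098 m^2 * 24 h)
Step 3: WVTR = 20.6 / 0.2352 = 87.6 g/m^2/h

87.6 g/m^2/h


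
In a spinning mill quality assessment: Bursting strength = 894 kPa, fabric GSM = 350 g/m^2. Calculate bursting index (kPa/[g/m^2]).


Formula: Bursting Index = Bursting Strength / Fabric GSM
BI = 894 kPa / 350 g/m^2
BI = 2.554 kPa/(g/m^2)

2.554 kPa/(g/m^2)


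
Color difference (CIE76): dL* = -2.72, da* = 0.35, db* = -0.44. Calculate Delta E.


Formula: Delta E = sqrt(dL*^2 + da*^2 + db*^2)
Step 1: dL*^2 = (-2.72)^2 = 7.3984
Step 2: da*^2 = 0.35^2 = 0.1225
Step 3: db*^2 = (-0.44)^2 = 0.1936
Step 4: Sum = 7.3984 + 0.1225 + 0.1936 = 7.7145
Step 5: Delta E = sqrt(7.7145) = 2.78

2.78 Delta E


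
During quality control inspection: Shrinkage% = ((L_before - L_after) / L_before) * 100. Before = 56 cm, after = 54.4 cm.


Formula: Shrinkage% = ((L_before - L_after) / L_before) * 100
Step 1: Shrinkage = 56 - 54.4 = 1.6 cm
Step 2: Shrinkage% = (1.6 / 56) * 100
Step 3: Shrinkage% = 0.028571 * 100 = 2.8571% ≈ 2.9%

2.9%


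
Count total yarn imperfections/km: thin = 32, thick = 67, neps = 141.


Formula: Total = thin places + thick places + neps
Total = 32 + 67 + 141
Total = 240 imperfections/km

240 imperfections/km


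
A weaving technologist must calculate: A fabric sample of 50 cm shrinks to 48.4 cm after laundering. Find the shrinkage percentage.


Formula: Shrinkage% = ((L_before - L_after) / L_before) * 100
Step 1: Shrinkage = 50 - 48.4 = 1.6 cm
Step 2: Shrinkage% = (1.6 / 50) * 100
Step 3: Shrinkage% = 0.032 * 100 = 3.2%

3.2%


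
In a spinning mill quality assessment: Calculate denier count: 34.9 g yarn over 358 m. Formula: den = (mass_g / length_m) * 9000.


Formula: den = (mass_g / length_m) * 9000
Substituting: den = (34.9 / 358) * 9000
Intermediate: 34.9 / 358 = 0.09748603 g/m
den = 0.09748603 * 9000 = 877.4 denier

877.4 denier


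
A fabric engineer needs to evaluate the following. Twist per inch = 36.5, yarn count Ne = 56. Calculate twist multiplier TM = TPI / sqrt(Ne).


Formula: TM = TPI / sqrt(Ne)
Step 1: sqrt(Ne) = sqrt(56) = 7.4833
Step 2: TM = 36.5 / 7.4833 = 4.88

4.88 TM


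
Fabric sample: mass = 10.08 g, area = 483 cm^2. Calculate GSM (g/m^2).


Formula: GSM = mass_g / area_m2
Step 1: Convert area: 483 cm^2 = 483 / 10000 = 0.0483 m^2
Step 2: GSM = 10.08 g / 0.0483 m^2 = 208.7 g/m^2

208.7 g/m^2


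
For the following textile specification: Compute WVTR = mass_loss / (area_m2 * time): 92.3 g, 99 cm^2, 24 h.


Formula: WVTR = mass_loss / (area * time)
Step 1: Convert area: 99 cm^2 = 0.0099 m^2
Step 2: WVTR = 92.3 g / (0.0099 m^2 * 24 h)
Step 3: WVTR = 92.3 / 0.2376 = 388.5 g/m^2/h

388.5 g/m^2/h


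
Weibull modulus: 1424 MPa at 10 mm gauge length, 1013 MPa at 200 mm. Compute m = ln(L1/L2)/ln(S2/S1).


Formula: m = ln(L1/L2) / ln(S2/S1)
Step 1: ln(L1/L2) = ln(10/200) = -2.99573
Step 2: S2/S1 = 1013/1424 = 0.71138
Step 3: ln(S2/S1) = ln(0.71138) = -0.34055
Step 4: m = -2.99573 / -0.34055 = 8.80

8.80 (Weibull m)


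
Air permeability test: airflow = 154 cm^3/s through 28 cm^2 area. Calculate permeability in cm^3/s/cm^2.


Formula: Air Permeability = Airflow / Test Area
AP = 154 cm^3/s / 28 cm^2
AP = 5.5 cm^3/s/cm^2

5.5 cm^3/s/cm^2


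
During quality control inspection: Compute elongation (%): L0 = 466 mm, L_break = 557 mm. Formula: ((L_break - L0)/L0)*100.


Formula: Elongation (%) = ((L_break - L0) / L0) * 100
Step 1: Extension = 557 - 466 = 91 mm
Step 2: Elongation = (91 / 466) * 100
Step 3: Elongation = 0.195279 * 100 = 19.5279% ≈ 19.5%

19.5%


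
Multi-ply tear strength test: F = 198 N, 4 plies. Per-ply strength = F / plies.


Formula: Per-ply strength = Total force / Number of plies
Per-ply = 198 N / 4
Per-ply = 49.5 N

49.5 N


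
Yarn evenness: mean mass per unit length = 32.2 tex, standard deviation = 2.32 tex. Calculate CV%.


Formula: CV% = (standard deviation / mean) * 100
Step 1: Ratio = 2.32 / 32.2 = 0.07205
Step 2: CV% = 0.07205 * 100 = 7.205% ≈ 7.2%

7.2%


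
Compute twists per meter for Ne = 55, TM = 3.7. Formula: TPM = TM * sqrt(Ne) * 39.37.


Formula: TPM = TM * sqrt(Ne) * 39.37
Step 1: sqrt(Ne) = sqrt(55) = 7.4162
Step 2: TM * sqrt(Ne) = 3.7 * 7.4162 = 27.4399
Step 3: TPM = 27.4399 * 39.37 = 1080 twists/m

1080 twists/m


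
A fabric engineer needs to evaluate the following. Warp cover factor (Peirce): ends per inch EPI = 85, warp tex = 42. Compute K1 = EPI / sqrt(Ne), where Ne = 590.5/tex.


Formula: K1 = EPI / sqrt(Ne), with Ne = 590.5 / tex_warp
Step 1: Ne = 590.5 / 42 = 14.06
Step 2: sqrt(Ne) = sqrt(14.06) = 3.7497
Step 3: K1 = 85 / 3.7497 = 22.7

22.7


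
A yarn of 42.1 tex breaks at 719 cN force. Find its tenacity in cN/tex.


Formula: Tenacity = Breaking force / Linear density
Tenacity = 719 cN / 42.1 tex
Tenacity = 17.08 cN/tex

17.08 cN/tex


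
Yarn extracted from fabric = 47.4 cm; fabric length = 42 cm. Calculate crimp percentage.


Formula: Crimp% = ((L_yarn - L_fabric) / L_fabric) * 100
Step 1: Extension = 47.4 - 42 = 5.4 cm
Step 2: Crimp% = (5.4 / 42) * 100
Step 3: Crimp% = 0.128571 * 100 = 12.8571% ≈ 12.9%

12.9%


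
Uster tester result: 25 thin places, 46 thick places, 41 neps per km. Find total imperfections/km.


Formula: Total = thin places + thick places + neps
Total = 25 + 46 + 41
Total = 112 imperfections/km

112 imperfections/km


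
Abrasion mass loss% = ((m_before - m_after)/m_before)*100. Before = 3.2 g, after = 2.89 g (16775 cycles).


Formula: Mass loss% = ((m_before - m_after) / m_before) * 100
Step 1: Mass loss = 3.2 - 2.89 = 0.31 g
Step 2: Ratio = 0.31 / 3.2 = 0.096875
Step 3: Mass loss% = 0.096875 * 100 = 9.6875% ≈ 9.69%

9.69%


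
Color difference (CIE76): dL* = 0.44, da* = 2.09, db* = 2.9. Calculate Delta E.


Formula: Delta E = sqrt(dL*^2 + da*^2 + db*^2)
Step 1: dL*^2 = 0.44^2 = 0.1936
Step 2: da*^2 = 2.09^2 = 4.3681
Step 3: db*^2 = 2.9^2 = 8.41
Step 4: Sum = 0.1936 + 4.3681 + 8.41 = 12.9717
Step 5: Delta E = sqrt(12.9717) = 3.6

3.6 Delta E


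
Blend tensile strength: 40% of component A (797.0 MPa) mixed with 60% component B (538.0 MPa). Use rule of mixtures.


Formula: Blend property = (fraction_A * property_A) + (fraction_B * property_B)
Step 1: Contribution A = 40/100 * 797.0 MPa = 318.8 MPa
Step 2: Contribution B = 60/100 * 538.0 MPa = 322.8 MPa
Step 3: Blend tensile strength = 318.8 + 322.8 = 641.6 MPa

641.6 MPa


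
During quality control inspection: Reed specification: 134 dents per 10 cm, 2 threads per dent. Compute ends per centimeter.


Formula: EPC = (dents per 10 cm * ends per dent) / 10
Step 1: Total ends per 10 cm = 134 * 2 = 268
Step 2: EPC = 268 / 10 = 26.8 ends/cm

26.8 ends/cm


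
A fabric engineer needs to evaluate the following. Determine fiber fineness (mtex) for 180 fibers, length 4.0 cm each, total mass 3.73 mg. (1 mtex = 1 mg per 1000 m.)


Formula: fineness (mtex) = mass (mg) / total length (km) = (mass_mg / total_length_m) * 1000
Step 1: Convert fiber length: 4.0 cm = 0.04 m
Step 2: Total fiber length = 180 * 0.04 = 7.2 m
Step 3: Linear density = 3.73 mg / 7.2 m = 0.5181 mg/m
Step 4: fineness = 0.5181 * 1000 = 518.1 mtex

518.1 mtex


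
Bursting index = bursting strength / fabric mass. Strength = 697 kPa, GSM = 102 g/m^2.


Formula: Bursting Index = Bursting Strength / Fabric GSM
BI = 697 kPa / 102 g/m^2
BI = 6.833 kPa/(g/m^2)

6.833 kPa/(g/m^2)


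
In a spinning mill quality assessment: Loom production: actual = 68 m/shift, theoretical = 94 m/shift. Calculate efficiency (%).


Formula: Efficiency% = (Actual output / Theoretical output) * 100
Efficiency% = (68 / 94) * 100
Efficiency% = 0.723404 * 100 = 72.3404% ≈ 72.3%

72.3%


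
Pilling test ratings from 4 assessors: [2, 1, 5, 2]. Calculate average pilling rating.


Formula: Mean = sum / count
Sum = 2 + 1 + 5 + 2 = 10
Mean = 10 / 4 = 2.5

2.5


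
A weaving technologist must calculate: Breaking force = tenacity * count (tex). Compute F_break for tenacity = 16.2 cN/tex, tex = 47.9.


Formula: Breaking force = Tenacity * Linear density
F = 16.2 cN/tex * 47.9 tex
F = 775.98 cN

775.98 cN


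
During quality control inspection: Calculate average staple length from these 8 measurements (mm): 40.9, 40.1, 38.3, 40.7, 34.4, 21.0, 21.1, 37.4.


Formula: Mean = sum of lengths / count
Sum = 40.9 + 40.1 + 38.3 + 40.7 + 34.4 + 21.0 + 21.1 + 37.4
Sum = 273.9 mm
Mean = 273.9 / 8 = 34.24 mm

34.24 mm


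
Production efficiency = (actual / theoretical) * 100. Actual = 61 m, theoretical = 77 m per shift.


Formula: Efficiency% = (Actual output / Theoretical output) * 100
Efficiency% = (61 / 77) * 100
Efficiency% = 0.792208 * 100 = 79.2208% ≈ 79.2%

79.2%


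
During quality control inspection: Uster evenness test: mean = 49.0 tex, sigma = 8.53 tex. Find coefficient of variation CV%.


Formula: CV% = (standard deviation / mean) * 100
Step 1: Ratio = 8.53 / 49.0 = 0.174082
Step 2: CV% = 0.174082 * 100 = 17.4082% ≈ 17.4%

17.4%


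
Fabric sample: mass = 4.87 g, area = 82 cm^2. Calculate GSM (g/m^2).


Formula: GSM = mass_g / area_m2
Step 1: Convert area: 82 cm^2 = 82 / 10000 = 0.0082 m^2
Step 2: GSM = 4.87 g / 0.0082 m^2 = 593.9 g/m^2

593.9 g/m^2


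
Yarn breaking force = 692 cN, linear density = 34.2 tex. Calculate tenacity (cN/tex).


Formula: Tenacity = Breaking force / Linear density
Tenacity = 692 cN / 34.2 tex
Tenacity = 20.23 cN/tex

20.23 cN/tex


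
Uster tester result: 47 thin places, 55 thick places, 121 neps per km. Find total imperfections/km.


Formula: Total = thin places + thick places + neps
Total = 47 + 55 + 121
Total = 223 imperfections/km

223 imperfections/km


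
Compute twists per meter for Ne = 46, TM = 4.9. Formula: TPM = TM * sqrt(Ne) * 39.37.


Formula: TPM = TM * sqrt(Ne) * 39.37
Step 1: sqrt(Ne) = sqrt(46) = 6.7823
Step 2: TM * sqrt(Ne) = 4.9 * 6.7823 = 33.2333
Step 3: TPM = 33.2333 * 39.37 = 1308 twists/m

1308 twists/m


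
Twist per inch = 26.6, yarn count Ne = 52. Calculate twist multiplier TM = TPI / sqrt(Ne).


Formula: TM = TPI / sqrt(Ne)
Step 1: sqrt(Ne) = sqrt(52) = 7.2111
Step 2: TM = 26.6 / 7.2111 = 3.69

3.69 TM


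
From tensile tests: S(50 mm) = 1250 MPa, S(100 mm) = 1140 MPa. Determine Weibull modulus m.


Formula: m = ln(L1/L2) / ln(S2/S1)
Step 1: ln(L1/L2) = ln(50/100) = -0.69315
Step 2: S2/S1 = 1140/1250 = 0.912
Step 3: ln(S2/S1) = ln(0.912) = -0.09212
Step 4: m = -0.69315 / -0.09212 = 7.52

7.52 (Weibull m)


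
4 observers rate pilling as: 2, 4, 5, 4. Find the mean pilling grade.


Formula: Mean = sum / count
Sum = 2 + 4 + 5 + 4 = 15
Mean = 15 / 4 = 3.8

3.8


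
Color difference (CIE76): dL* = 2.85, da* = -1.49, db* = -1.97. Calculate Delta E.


Formula: Delta E = sqrt(dL*^2 + da*^2 + db*^2)
Step 1: dL*^2 = 2.85^2 = 8.1225
Step 2: da*^2 = (-1.49)^2 = 2.2201
Step 3: db*^2 = (-1.97)^2 = 3.8809
Step 4: Sum = 8.1225 + 2.2201 + 3.8809 = 14.2235
Step 5: Delta E = sqrt(14.2235) = 3.77

3.77 Delta E


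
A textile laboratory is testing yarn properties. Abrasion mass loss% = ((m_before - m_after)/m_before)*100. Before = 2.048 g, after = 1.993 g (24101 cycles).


Formula: Mass loss% = ((m_before - m_after) / m_before) * 100
Step 1: Mass loss = 2.048 - 1.993 = 0.055 g
Step 2: Ratio = 0.055 / 2.048 = 0.0268555
Step 3: Mass loss% = 0.0268555 * 100 = 2.68555% ≈ 2.69%

2.69%


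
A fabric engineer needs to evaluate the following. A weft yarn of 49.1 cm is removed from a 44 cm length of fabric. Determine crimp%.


Formula: Crimp% = ((L_yarn - L_fabric) / L_fabric) * 100
Step 1: Extension = 49.1 - 44 = 5.1 cm
Step 2: Crimp% = (5.1 / 44) * 100
Step 3: Crimp% = 0.115909 * 100 = 11.5909% ≈ 11.6%

11.6%


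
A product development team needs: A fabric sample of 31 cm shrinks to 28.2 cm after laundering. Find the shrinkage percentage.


Formula: Shrinkage% = ((L_before - L_after) / L_before) * 100
Step 1: Shrinkage = 31 - 28.2 = 2.8 cm
Step 2: Shrinkage% = (2.8 / 31) * 100
Step 3: Shrinkage% = 0.090323 * 100 = 9.0323% ≈ 9.0%

9.0%


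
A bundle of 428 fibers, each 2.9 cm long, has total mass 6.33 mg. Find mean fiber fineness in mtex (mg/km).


Formula: fineness (mtex) = mass (mg) / total length (km) = (mass_mg / total_length_m) * 1000
Step 1: Convert fiber length: 2.9 cm = 0.029 m
Step 2: Total fiber length = 428 * 0.029 = 12.412 m
Step 3: Linear density = 6.33 mg / 12.412 m = 0.5100 mg/m
Step 4: fineness = 0.5100 * 1000 = 510.0 mtex

510.0 mtex


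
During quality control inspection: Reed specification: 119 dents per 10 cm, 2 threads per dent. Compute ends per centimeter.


Formula: EPC = (dents per 10 cm * ends per dent) / 10
Step 1: Total ends per 10 cm = 119 * 2 = 238
Step 2: EPC = 238 / 10 = 23.8 ends/cm

23.8 ends/cm


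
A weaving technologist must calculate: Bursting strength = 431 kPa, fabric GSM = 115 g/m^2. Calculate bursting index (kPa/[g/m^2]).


Formula: Bursting Index = Bursting Strength / Fabric GSM
BI = 431 kPa / 115 g/m^2
BI = 3.748 kPa/(g/m^2)

3.748 kPa/(g/m^2)


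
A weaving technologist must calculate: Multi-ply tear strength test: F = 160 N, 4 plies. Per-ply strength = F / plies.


Formula: Per-ply strength = Total force / Number of plies
Per-ply = 160 N / 4
Per-ply = 40 N

40 N


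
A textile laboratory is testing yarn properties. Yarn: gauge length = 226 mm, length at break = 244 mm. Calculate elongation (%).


Formula: Elongation (%) = ((L_break - L0) / L0) * 100
Step 1: Extension = 244 - 226 = 18 mm
Step 2: Elongation = (18 / 226) * 100
Step 3: Elongation = 0.079646 * 100 = 7.9646% ≈ 8.0%

8.0%


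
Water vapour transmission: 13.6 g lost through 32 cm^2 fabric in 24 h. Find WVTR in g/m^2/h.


Formula: WVTR = mass_loss / (area * time)
Step 1: Convert area: 32 cm^2 = 0.0032 m^2
Step 2: WVTR = 13.6 g / (0.0032 m^2 * 24 h)
Step 3: WVTR = 13.6 / 0.0768 = 177.1 g/m^2/h

177.1 g/m^2/h


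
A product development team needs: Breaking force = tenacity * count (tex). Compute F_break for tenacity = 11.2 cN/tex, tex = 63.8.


Formula: Breaking force = Tenacity * Linear density
F = 11.2 cN/tex * 63.8 tex
F = 714.56 cN

714.56 cN


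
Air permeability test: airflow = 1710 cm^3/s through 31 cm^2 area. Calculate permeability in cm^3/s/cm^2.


Formula: Air Permeability = Airflow / Test Area
AP = 1710 cm^3/s / 31 cm^2
AP = 55.2 cm^3/s/cm^2

55.2 cm^3/s/cm^2


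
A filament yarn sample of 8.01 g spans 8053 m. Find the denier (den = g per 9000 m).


Formula: den = (mass_g / length_m) * 9000
Substituting: den = (8.01 / 8053) * 9000
Intermediate: 8.01 / 8053 = 0.00099466 g/m
den = 0.00099466 * 9000 = 9.0 denier

9.0 denier


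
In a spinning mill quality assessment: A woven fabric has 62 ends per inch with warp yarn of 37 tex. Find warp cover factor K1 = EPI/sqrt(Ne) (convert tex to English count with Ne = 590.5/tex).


Formula: K1 = EPI / sqrt(Ne), with Ne = 590.5 / tex_warp
Step 1: Ne = 590.5 / 37 = 15.959
Step 2: sqrt(Ne) = sqrt(15.959) = 3.9949
Step 3: K1 = 62 / 3.9949 = 15.5

15.5


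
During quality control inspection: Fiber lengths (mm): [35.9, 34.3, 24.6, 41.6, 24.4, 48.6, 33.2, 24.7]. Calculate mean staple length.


Formula: Mean = sum of lengths / count
Sum = 35.9 + 34.3 + 24.6 + 41.6 + 24.4 + 48.6 + 33.2 + 24.7
Sum = 267.3 mm
Mean = 267.3 / 8 = 33.41 mm

33.41 mm


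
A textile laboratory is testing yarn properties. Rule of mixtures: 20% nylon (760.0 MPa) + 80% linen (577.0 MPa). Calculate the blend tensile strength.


Formula: Blend property = (fraction_A * property_A) + (fraction_B * property_B)
Step 1: Contribution A = 20/100 * 760.0 MPa = 152.0 MPa
Step 2: Contribution B = 80/100 * 577.0 MPa = 461.6 MPa
Step 3: Blend tensile strength = 152.0 + 461.6 = 613.6 MPa

613.6 MPa


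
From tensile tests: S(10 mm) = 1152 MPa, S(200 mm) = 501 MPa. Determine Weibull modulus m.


Formula: m = ln(L1/L2) / ln(S2/S1)
Step 1: ln(L1/L2) = ln(10/200) = -2.99573
Step 2: S2/S1 = 501/1152 = 0.4349
Step 3: ln(S2/S1) = ln(0.4349) = -0.83264
Step 4: m = -2.99573 / -0.83264 = 3.60

3.60 (Weibull m)


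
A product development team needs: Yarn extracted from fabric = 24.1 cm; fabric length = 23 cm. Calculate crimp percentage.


Formula: Crimp% = ((L_yarn - L_fabric) / L_fabric) * 100
Step 1: Extension = 24.1 - 23 = 1.1 cm
Step 2: Crimp% = (1.1 / 23) * 100
Step 3: Crimp% = 0.047826 * 100 = 4.7826% ≈ 4.8%

4.8%


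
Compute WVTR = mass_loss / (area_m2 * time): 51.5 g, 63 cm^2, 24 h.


Formula: WVTR = mass_loss / (area * time)
Step 1: Convert area: 63 cm^2 = 0.0063 m^2
Step 2: WVTR = 51.5 g / (0.0063 m^2 * 24 h)
Step 3: WVTR = 51.5 / 0.1512 = 340.6 g/m^2/h

340.6 g/m^2/h


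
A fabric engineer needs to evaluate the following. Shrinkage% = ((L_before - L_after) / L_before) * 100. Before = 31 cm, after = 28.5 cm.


Formula: Shrinkage% = ((L_before - L_after) / L_before) * 100
Step 1: Shrinkage = 31 - 28.5 = 2.5 cm
Step 2: Shrinkage% = (2.5 / 31) * 100
Step 3: Shrinkage% = 0.080645 * 100 = 8.0645% ≈ 8.1%

8.1%


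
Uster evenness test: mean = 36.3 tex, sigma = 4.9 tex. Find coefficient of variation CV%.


Formula: CV% = (standard deviation / mean) * 100
Step 1: Ratio = 4.9 / 36.3 = 0.134986
Step 2: CV% = 0.134986 * 100 = 13.4986% ≈ 13.5%

13.5%


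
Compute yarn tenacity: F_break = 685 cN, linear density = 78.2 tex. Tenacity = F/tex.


Formula: Tenacity = Breaking force / Linear density
Tenacity = 685 cN / 78.2 tex
Tenacity = 8.76 cN/tex

8.76 cN/tex


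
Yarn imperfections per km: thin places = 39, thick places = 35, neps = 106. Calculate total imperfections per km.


Formula: Total = thin places + thick places + neps
Total = 39 + 35 + 106
Total = 180 imperfections/km

180 imperfections/km


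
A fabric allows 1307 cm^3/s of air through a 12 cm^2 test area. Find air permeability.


Formula: Air Permeability = Airflow / Test Area
AP = 1307 cm^3/s / 12 cm^2
AP = 108.9 cm^3/s/cm^2

108.9 cm^3/s/cm^2


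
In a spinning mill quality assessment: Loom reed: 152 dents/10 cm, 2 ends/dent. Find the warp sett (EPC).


Formula: EPC = (dents per 10 cm * ends per dent) / 10
Step 1: Total ends per 10 cm = 152 * 2 = 304
Step 2: EPC = 304 / 10 = 30.4 ends/cm

30.4 ends/cm


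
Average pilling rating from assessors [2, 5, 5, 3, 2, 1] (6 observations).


Formula: Mean = sum / count
Sum = 2 + 5 + 5 + 3 + 2 + 1 = 18
Mean = 18 / 6 = 3.0

3.0


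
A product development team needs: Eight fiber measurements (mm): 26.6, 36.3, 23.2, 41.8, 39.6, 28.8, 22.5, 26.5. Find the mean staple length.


Formula: Mean = sum of lengths / count
Sum = 26.6 + 36.3 + 23.2 + 41.8 + 39.6 + 28.8 + 22.5 + 26.5
Sum = 245.3 mm
Mean = 245.3 / 8 = 30.66 mm

30.66 mm


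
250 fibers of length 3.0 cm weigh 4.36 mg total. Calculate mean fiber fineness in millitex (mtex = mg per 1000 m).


Formula: fineness (mtex) = mass (mg) / total length (km) = (mass_mg / total_length_m) * 1000
Step 1: Convert fiber length: 3.0 cm = 0.03 m
Step 2: Total fiber length = 250 * 0.03 = 7.5 m
Step 3: Linear density = 4.36 mg / 7.5 m = 0.5813 mg/m
Step 4: fineness = 0.5813 * 1000 = 581.3 mtex

581.3 mtex


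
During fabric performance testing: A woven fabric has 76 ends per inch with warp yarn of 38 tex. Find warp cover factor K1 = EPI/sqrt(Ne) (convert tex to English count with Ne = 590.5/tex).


Formula: K1 = EPI / sqrt(Ne), with Ne = 590.5 / tex_warp
Step 1: Ne = 590.5 / 38 = 15.539
Step 2: sqrt(Ne) = sqrt(15.539) = 3.942
Step 3: K1 = 76 / 3.942 = 19.3

19.3


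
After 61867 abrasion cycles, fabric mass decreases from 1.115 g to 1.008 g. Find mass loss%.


Formula: Mass loss% = ((m_before - m_after) / m_before) * 100
Step 1: Mass loss = 1.115 - 1.008 = 0.107 g
Step 2: Ratio = 0.107 / 1.115 = 0.0959641
Step 3: Mass loss% = 0.0959641 * 100 = 9.59641% ≈ 9.60%

9.60%


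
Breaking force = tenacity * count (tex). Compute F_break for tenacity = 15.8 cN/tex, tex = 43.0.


Formula: Breaking force = Tenacity * Linear density
F = 15.8 cN/tex * 43.0 tex
F = 679.40 cN

679.40 cN


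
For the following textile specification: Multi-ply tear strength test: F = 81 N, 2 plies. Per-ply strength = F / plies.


Formula: Per-ply strength = Total force / Number of plies
Per-ply = 81 N / 2
Per-ply = 40.5 N

40.5 N


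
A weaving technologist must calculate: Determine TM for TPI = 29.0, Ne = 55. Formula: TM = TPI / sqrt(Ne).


Formula: TM = TPI / sqrt(Ne)
Step 1: sqrt(Ne) = sqrt(55) = 7.4162
Step 2: TM = 29.0 / 7.4162 = 3.91

3.91 TM


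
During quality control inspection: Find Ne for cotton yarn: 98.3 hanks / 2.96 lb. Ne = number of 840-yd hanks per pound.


Formula: Ne = hanks / mass_lb
Substituting: Ne = 98.3 / 2.96
Ne = 33.2

33.2 Ne


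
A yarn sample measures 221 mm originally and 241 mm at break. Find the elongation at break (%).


Formula: Elongation (%) = ((L_break - L0) / L0) * 100
Step 1: Extension = 241 - 221 = 20 mm
Step 2: Elongation = (20 / 221) * 100
Step 3: Elongation = 0.090498 * 100 = 9.0498% ≈ 9.0%

9.0%


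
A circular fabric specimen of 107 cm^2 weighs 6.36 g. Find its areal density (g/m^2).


Formula: GSM = mass_g / area_m2
Step 1: Convert area: 107 cm^2 = 107 / 10000 = 0.0107 m^2
Step 2: GSM = 6.36 g / 0.0107 m^2 = 594.4 g/m^2

594.4 g/m^2


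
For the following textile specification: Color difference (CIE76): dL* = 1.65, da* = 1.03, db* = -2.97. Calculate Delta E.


Formula: Delta E = sqrt(dL*^2 + da*^2 + db*^2)
Step 1: dL*^2 = 1.65^2 = 2.7225
Step 2: da*^2 = 1.03^2 = 1.0609
Step 3: db*^2 = (-2.97)^2 = 8.8209
Step 4: Sum = 2.7225 + 1.0609 + 8.8209 = 12.6043
Step 5: Delta E = sqrt(12.6043) = 3.55

3.55 Delta E


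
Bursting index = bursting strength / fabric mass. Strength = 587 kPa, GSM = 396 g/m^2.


Formula: Bursting Index = Bursting Strength / Fabric GSM
BI = 587 kPa / 396 g/m^2
BI = 1.482 kPa/(g/m^2)

1.482 kPa/(g/m^2)


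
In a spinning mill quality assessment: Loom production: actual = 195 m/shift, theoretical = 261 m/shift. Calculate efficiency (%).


Formula: Efficiency% = (Actual output / Theoretical output) * 100
Efficiency% = (195 / 261) * 100
Efficiency% = 0.747126 * 100 = 74.7126% ≈ 74.7%

74.7%


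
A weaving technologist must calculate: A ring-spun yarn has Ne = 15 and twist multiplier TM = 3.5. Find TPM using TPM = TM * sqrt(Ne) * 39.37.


Formula: TPM = TM * sqrt(Ne) * 39.37
Step 1: sqrt(Ne) = sqrt(15) = 3.873
Step 2: TM * sqrt(Ne) = 3.5 * 3.873 = 13.5555
Step 3: TPM = 13.5555 * 39.37 = 534 twists/m

534 twists/m


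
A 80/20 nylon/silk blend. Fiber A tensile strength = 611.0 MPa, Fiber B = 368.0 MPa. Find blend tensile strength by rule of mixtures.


Formula: Blend property = (fraction_A * property_A) + (fraction_B * property_B)
Step 1: Contribution A = 80/100 * 611.0 MPa = 488.8 MPa
Step 2: Contribution B = 20/100 * 368.0 MPa = 73.6 MPa
Step 3: Blend tensile strength = 488.8 + 73.6 = 562.4 MPa

562.4 MPa


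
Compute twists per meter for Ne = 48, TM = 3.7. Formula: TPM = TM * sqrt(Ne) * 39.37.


Formula: TPM = TM * sqrt(Ne) * 39.37
Step 1: sqrt(Ne) = sqrt(48) = 6.9282
Step 2: TM * sqrt(Ne) = 3.7 * 6.9282 = 25.6343
Step 3: TPM = 25.6343 * 39.37 = 1009 twists/m

1009 twists/m


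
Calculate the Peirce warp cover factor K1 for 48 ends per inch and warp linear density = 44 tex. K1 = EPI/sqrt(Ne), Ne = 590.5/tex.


Formula: K1 = EPI / sqrt(Ne), with Ne = 590.5 / tex_warp
Step 1: Ne = 590.5 / 44 = 13.42
Step 2: sqrt(Ne) = sqrt(13.42) = 3.6633
Step 3: K1 = 48 / 3.6633 = 13.1

13.1


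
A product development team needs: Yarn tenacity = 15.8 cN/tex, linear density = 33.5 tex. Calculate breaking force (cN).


Formula: Breaking force = Tenacity * Linear density
F = 15.8 cN/tex * 33.5 tex
F = 529.30 cN

529.30 cN


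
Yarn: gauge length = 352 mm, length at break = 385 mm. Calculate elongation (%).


Formula: Elongation (%) = ((L_break - L0) / L0) * 100
Step 1: Extension = 385 - 352 = 33 mm
Step 2: Elongation = (33 / 352) * 100
Step 3: Elongation = 0.09375 * 100 = 9.375% ≈ 9.4%

9.4%


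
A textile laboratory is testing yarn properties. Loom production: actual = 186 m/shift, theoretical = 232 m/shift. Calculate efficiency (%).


Formula: Efficiency% = (Actual output / Theoretical output) * 100
Efficiency% = (186 / 232) * 100
Efficiency% = 0.801724 * 100 = 80.1724% ≈ 80.2%

80.2%


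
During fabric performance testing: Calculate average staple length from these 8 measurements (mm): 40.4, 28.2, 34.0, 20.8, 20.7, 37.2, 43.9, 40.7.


Formula: Mean = sum of lengths / count
Sum = 40.4 + 28.2 + 34.0 + 20.8 + 20.7 + 37.2 + 43.9 + 40.7
Sum = 265.9 mm
Mean = 265.9 / 8 = 33.24 mm

33.24 mm


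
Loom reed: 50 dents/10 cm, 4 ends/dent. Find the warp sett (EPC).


Formula: EPC = (dents per 10 cm * ends per dent) / 10
Step 1: Total ends per 10 cm = 50 * 4 = 200
Step 2: EPC = 200 / 10 = 20.0 ends/cm

20.0 ends/cm


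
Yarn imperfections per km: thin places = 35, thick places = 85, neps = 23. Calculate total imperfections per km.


Formula: Total = thin places + thick places + neps
Total = 35 + 85 + 23
Total = 143 imperfections/km

143 imperfections/km


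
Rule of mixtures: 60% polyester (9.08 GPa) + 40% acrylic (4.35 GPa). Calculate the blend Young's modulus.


Formula: Blend property = (fraction_A * property_A) + (fraction_B * property_B)
Step 1: Contribution A = 60/100 * 9.08 GPa = 5.448 GPa
Step 2: Contribution B = 40/100 * 4.35 GPa = 1.74 GPa
Step 3: Blend Young's modulus = 5.448 + 1.74 = 7.188 GPa

7.188 GPa


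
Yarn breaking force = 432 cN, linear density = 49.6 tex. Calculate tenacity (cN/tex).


Formula: Tenacity = Breaking force / Linear density
Tenacity = 432 cN / 49.6 tex
Tenacity = 8.71 cN/tex

8.71 cN/tex


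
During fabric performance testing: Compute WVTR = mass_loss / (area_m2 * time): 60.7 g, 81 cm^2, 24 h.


Formula: WVTR = mass_loss / (area * time)
Step 1: Convert area: 81 cm^2 = 0.0081 m^2
Step 2: WVTR = 60.7 g / (0.0081 m^2 * 24 h)
Step 3: WVTR = 60.7 / 0.1944 = 312.2 g/m^2/h

312.2 g/m^2/h


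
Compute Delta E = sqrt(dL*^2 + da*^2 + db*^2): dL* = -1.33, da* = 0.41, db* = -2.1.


Formula: Delta E = sqrt(dL*^2 + da*^2 + db*^2)
Step 1: dL*^2 = (-1.33)^2 = 1.7689
Step 2: da*^2 = 0.41^2 = 0.1681
Step 3: db*^2 = (-2.1)^2 = 4.41
Step 4: Sum = 1.7689 + 0.1681 + 4.41 = 6.347
Step 5: Delta E = sqrt(6.347) = 2.52

2.52 Delta E


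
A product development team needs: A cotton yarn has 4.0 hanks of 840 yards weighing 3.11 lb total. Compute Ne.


Formula: Ne = hanks / mass_lb
Substituting: Ne = 4.0 / 3.11
Ne = 1.3

1.3 Ne


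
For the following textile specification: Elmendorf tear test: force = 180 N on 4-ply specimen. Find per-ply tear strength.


Formula: Per-ply strength = Total force / Number of plies
Per-ply = 180 N / 4
Per-ply = 45 N

45 N


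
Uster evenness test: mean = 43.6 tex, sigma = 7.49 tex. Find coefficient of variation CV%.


Formula: CV% = (standard deviation / mean) * 100
Step 1: Ratio = 7.49 / 43.6 = 0.171789
Step 2: CV% = 0.171789 * 100 = 17.1789% ≈ 17.2%

17.2%


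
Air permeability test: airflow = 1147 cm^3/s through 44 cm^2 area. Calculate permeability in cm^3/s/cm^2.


Formula: Air Permeability = Airflow / Test Area
AP = 1147 cm^3/s / 44 cm^2
AP = 26.1 cm^3/s/cm^2

26.1 cm^3/s/cm^2


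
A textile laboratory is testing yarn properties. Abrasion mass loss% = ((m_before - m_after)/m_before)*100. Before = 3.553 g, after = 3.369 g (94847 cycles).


Formula: Mass loss% = ((m_before - m_after) / m_before) * 100
Step 1: Mass loss = 3.553 - 3.369 = 0.184 g
Step 2: Ratio = 0.184 / 3.553 = 0.0517872
Step 3: Mass loss% = 0.0517872 * 100 = 5.17872% ≈ 5.18%

5.18%


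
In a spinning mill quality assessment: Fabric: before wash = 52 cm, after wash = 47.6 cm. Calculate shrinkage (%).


Formula: Shrinkage% = ((L_before - L_after) / L_before) * 100
Step 1: Shrinkage = 52 - 47.6 = 4.4 cm
Step 2: Shrinkage% = (4.4 / 52) * 100
Step 3: Shrinkage% = 0.084615 * 100 = 8.4615% ≈ 8.5%

8.5%


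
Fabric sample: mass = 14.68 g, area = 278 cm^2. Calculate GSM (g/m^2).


Formula: GSM = mass_g / area_m2
Step 1: Convert area: 278 cm^2 = 278 / 10000 = 0.0278 m^2
Step 2: GSM = 14.68 g / 0.0278 m^2 = 528.1 g/m^2

528.1 g/m^2


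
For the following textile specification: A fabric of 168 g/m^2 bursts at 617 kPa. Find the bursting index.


Formula: Bursting Index = Bursting Strength / Fabric GSM
BI = 617 kPa / 168 g/m^2
BI = 3.673 kPa/(g/m^2)

3.673 kPa/(g/m^2)


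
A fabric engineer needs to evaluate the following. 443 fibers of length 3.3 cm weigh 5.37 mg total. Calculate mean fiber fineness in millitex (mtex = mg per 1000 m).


Formula: fineness (mtex) = mass (mg) / total length (km) = (mass_mg / total_length_m) * 1000
Step 1: Convert fiber length: 3.3 cm = 0.033 m
Step 2: Total fiber length = 443 * 0.033 = 14.619 m
Step 3: Linear density = 5.37 mg / 14.619 m = 0.3673 mg/m
Step 4: fineness = 0.3673 * 1000 = 367.3 mtex

367.3 mtex


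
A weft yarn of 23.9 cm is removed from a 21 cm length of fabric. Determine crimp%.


Formula: Crimp% = ((L_yarn - L_fabric) / L_fabric) * 100
Step 1: Extension = 23.9 - 21 = 2.9 cm
Step 2: Crimp% = (2.9 / 21) * 100
Step 3: Crimp% = 0.138095 * 100 = 13.8095% ≈ 13.8%

13.8%


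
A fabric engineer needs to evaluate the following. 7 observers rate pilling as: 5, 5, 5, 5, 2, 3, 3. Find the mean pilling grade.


Formula: Mean = sum / count
Sum = 5 + 5 + 5 + 5 + 2 + 3 + 3 = 28
Mean = 28 / 7 = 4.0

4.0


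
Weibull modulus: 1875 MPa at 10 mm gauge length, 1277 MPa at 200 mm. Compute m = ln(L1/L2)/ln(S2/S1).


Formula: m = ln(L1/L2) / ln(S2/S1)
Step 1: ln(L1/L2) = ln(10/200) = -2.99573
Step 2: S2/S1 = 1277/1875 = 0.68107
Step 3: ln(S2/S1) = ln(0.68107) = -0.38409
Step 4: m = -2.99573 / -0.38409 = 7.80

7.80 (Weibull m)


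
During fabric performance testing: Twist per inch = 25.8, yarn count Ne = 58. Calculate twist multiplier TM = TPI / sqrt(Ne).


Formula: TM = TPI / sqrt(Ne)
Step 1: sqrt(Ne) = sqrt(58) = 7.6158
Step 2: TM = 25.8 / 7.6158 = 3.39

3.39 TM


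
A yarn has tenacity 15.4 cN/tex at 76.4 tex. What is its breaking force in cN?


Formula: Breaking force = Tenacity * Linear density
F = 15.4 cN/tex * 76.4 tex
F = 1176.56 cN

1176.56 cN


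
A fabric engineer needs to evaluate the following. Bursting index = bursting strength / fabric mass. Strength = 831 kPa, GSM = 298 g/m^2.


Formula: Bursting Index = Bursting Strength / Fabric GSM
BI = 831 kPa / 298 g/m^2
BI = 2.789 kPa/(g/m^2)

2.789 kPa/(g/m^2)


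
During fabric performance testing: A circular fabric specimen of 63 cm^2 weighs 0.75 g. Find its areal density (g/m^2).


Formula: GSM = mass_g / area_m2
Step 1: Convert area: 63 cm^2 = 63 / 10000 = 0.0063 m^2
Step 2: GSM = 0.75 g / 0.0063 m^2 = 119.0 g/m^2

119.0 g/m^2


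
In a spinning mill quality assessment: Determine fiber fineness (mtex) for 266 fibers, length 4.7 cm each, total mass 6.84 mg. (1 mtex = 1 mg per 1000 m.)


Formula: fineness (mtex) = mass (mg) / total length (km) = (mass_mg / total_length_m) * 1000
Step 1: Convert fiber length: 4.7 cm = 0.047 m
Step 2: Total fiber length = 266 * 0.047 = 12.502 m
Step 3: Linear density = 6.84 mg / 12.502 m = 0.5471 mg/m
Step 4: fineness = 0.5471 * 1000 = 547.1 mtex

547.1 mtex


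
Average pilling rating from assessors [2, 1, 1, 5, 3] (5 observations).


Formula: Mean = sum / count
Sum = 2 + 1 + 1 + 5 + 3 = 12
Mean = 12 / 5 = 2.4

2.4


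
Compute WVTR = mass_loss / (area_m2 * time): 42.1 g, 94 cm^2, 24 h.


Formula: WVTR = mass_loss / (area * time)
Step 1: Convert area: 94 cm^2 = 0.0094 m^2
Step 2: WVTR = 42.1 g / (0.0094 m^2 * 24 h)
Step 3: WVTR = 42.1 / 0.2256 = 186.6 g/m^2/h

186.6 g/m^2/h


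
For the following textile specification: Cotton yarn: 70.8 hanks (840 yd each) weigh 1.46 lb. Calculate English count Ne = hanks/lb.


Formula: Ne = hanks / mass_lb
Substituting: Ne = 70.8 / 1.46
Ne = 48.5

48.5 Ne


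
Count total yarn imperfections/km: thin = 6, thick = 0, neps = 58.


Formula: Total = thin places + thick places + neps
Total = 6 + 0 + 58
Total = 64 imperfections/km

64 imperfections/km


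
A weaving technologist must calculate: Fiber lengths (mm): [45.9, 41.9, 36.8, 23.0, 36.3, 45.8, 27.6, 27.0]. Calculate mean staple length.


Formula: Mean = sum of lengths / count
Sum = 45.9 + 41.9 + 36.8 + 23.0 + 36.3 + 45.8 + 27.6 + 27.0
Sum = 284.3 mm
Mean = 284.3 / 8 = 35.54 mm

35.54 mm


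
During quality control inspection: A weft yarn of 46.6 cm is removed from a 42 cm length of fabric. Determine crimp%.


Formula: Crimp% = ((L_yarn - L_fabric) / L_fabric) * 100
Step 1: Extension = 46.6 - 42 = 4.6 cm
Step 2: Crimp% = (4.6 / 42) * 100
Step 3: Crimp% = 0.109524 * 100 = 10.9524% ≈ 11.0%

11.0%


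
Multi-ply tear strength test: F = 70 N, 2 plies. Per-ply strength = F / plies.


Formula: Per-ply strength = Total force / Number of plies
Per-ply = 70 N / 2
Per-ply = 35 N

35 N


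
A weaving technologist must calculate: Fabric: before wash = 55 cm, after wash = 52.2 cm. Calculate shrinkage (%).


Formula: Shrinkage% = ((L_before - L_after) / L_before) * 100
Step 1: Shrinkage = 55 - 52.2 = 2.8 cm
Step 2: Shrinkage% = (2.8 / 55) * 100
Step 3: Shrinkage% = 0.050909 * 100 = 5.0909% ≈ 5.1%

5.1%


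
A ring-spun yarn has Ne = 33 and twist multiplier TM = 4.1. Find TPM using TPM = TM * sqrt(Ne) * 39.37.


Formula: TPM = TM * sqrt(Ne) * 39.37
Step 1: sqrt(Ne) = sqrt(33) = 5.7446
Step 2: TM * sqrt(Ne) = 4.1 * 5.7446 = 23.5529
Step 3: TPM = 23.5529 * 39.37 = 927 twists/m

927 twists/m


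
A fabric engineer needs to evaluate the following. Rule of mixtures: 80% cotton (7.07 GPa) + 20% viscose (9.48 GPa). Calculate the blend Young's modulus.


Formula: Blend property = (fraction_A * property_A) + (fraction_B * property_B)
Step 1: Contribution A = 80/100 * 7.07 GPa = 5.656 GPa
Step 2: Contribution B = 20/100 * 9.48 GPa = 1.896 GPa
Step 3: Blend Young's modulus = 5.656 + 1.896 = 7.552 GPa

7.552 GPa
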